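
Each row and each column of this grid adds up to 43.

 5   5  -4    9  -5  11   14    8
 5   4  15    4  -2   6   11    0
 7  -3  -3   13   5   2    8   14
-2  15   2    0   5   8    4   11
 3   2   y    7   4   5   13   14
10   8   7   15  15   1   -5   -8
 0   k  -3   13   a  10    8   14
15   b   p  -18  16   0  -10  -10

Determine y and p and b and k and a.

The known cells in column 5 total 38, leaving 43 − 38 = 5 for the blank.
The known cells in row 7 total 47, leaving 43 − 47 = -4 for the blank.
The known cells in column 2 total 27, leaving 43 − 27 = 16 for the blank.
The known cells in row 5 total 48, leaving 43 − 48 = -5 for the blank.
The known cells in row 8 total 9, leaving 43 − 9 = 34 for the blank.

y = -5, p = 34, b = 16, k = -4, a = 5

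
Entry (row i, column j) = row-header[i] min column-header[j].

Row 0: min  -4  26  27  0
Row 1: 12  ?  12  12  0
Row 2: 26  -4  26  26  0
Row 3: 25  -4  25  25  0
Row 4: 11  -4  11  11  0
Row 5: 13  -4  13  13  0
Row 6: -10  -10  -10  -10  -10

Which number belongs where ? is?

-4

min(12, -4) = -4.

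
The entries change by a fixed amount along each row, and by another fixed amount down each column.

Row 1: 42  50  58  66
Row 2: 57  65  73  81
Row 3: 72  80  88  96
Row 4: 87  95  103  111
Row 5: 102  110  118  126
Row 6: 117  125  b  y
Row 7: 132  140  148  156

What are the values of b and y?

Along each row the entries change by 8 per step; down each column they change by 15.
Row 6: from 117 at column 1, stepping by 8 to column 3 gives 133.
Row 6: from 117 at column 1, stepping by 8 to column 4 gives 141.

b = 133, y = 141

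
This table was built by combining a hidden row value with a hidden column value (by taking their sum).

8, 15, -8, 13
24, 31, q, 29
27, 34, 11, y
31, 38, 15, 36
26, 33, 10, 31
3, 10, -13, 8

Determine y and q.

y = 32, q = 8

The difference between any two rows is the same in every column — this is an addition table with the headers hidden.
Row 3 minus row 1 is 27 − 8 = 19, so its entry in column 4 is 13 + 19 = 32.
Row 2 minus row 1 is 24 − 8 = 16, so its entry in column 3 is -8 + 16 = 8.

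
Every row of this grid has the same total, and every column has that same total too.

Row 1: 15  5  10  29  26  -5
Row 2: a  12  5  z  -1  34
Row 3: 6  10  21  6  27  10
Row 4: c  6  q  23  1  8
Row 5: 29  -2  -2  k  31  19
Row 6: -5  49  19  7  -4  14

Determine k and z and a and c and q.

Rows 1 and 3 both sum to 80, so that's the common total.
Row 5 has 29 − 2 − 2 + 31 + 19 = 75; the blank must be 80 − 75 = 5.
Column 3 has 10 + 5 + 21 − 2 + 19 = 53; the blank must be 80 − 53 = 27.
Row 4 has 6 + 27 + 23 + 1 + 8 = 65; the blank must be 80 − 65 = 15.
Column 1 has 15 + 6 + 15 + 29 − 5 = 60; the blank must be 80 − 60 = 20.
Row 2 has 20 + 12 + 5 − 1 + 34 = 70; the blank must be 80 − 70 = 10.

k = 5, z = 10, a = 20, c = 15, q = 27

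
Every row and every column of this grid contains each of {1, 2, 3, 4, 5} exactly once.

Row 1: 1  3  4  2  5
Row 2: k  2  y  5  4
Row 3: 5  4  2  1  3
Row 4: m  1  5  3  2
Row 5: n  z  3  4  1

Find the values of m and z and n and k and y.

Cell (2,3): column 3 already has {2, 3, 4, 5} → 1.
For row 4, column 1: row 4 already has {1, 2, 3, 5}; that leaves 4.
Cell (2,1): row 2 already has {1, 2, 4, 5} → 3.
At (row 5, col 1): column 1 already has {1, 3, 4, 5}, so the value is 2.
Cell (5,2): row 5 already has {1, 2, 3, 4} → 5.

m = 4, z = 5, n = 2, k = 3, y = 1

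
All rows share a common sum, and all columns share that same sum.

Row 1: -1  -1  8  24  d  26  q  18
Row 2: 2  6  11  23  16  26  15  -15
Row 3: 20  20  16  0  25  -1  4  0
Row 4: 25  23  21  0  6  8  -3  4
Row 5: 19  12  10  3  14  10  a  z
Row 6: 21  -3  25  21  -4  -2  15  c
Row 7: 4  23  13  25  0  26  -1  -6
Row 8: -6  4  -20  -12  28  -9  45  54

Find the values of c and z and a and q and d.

Rows 2 and 3 both sum to 84, so that's the common total.
The known cells in column 5 total 85, leaving 84 − 85 = -1 for the blank.
The known cells in row 6 total 73, leaving 84 − 73 = 11 for the blank.
The known cells in row 1 total 73, leaving 84 − 73 = 11 for the blank.
The known cells in column 7 total 86, leaving 84 − 86 = -2 for the blank.
The known cells in row 5 total 66, leaving 84 − 66 = 18 for the blank.

c = 11, z = 18, a = -2, q = 11, d = -1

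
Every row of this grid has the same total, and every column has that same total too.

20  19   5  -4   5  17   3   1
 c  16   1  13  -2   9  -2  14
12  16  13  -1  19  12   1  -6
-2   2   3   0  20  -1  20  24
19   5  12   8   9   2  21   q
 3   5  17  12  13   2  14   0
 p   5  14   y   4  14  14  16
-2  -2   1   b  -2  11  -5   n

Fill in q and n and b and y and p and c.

Rows 1 and 3 both sum to 66, so that's the common total.
Row 2 has 16 + 1 + 13 − 2 + 9 − 2 + 14 = 49; the blank must be 66 − 49 = 17.
Column 1 has 20 + 17 + 12 − 2 + 19 + 3 − 2 = 67; the blank must be 66 − 67 = -1.
Row 7 has -1 + 5 + 14 + 4 + 14 + 14 + 16 = 66; the blank must be 66 − 66 = 0.
Column 4 has -4 + 13 − 1 + 0 + 8 + 12 + 0 = 28; the blank must be 66 − 28 = 38.
Row 8 has -2 − 2 + 1 + 38 − 2 + 11 − 5 = 39; the blank must be 66 − 39 = 27.
Row 5 has 19 + 5 + 12 + 8 + 9 + 2 + 21 = 76; the blank must be 66 − 76 = -10.

q = -10, n = 27, b = 38, y = 0, p = -1, c = 17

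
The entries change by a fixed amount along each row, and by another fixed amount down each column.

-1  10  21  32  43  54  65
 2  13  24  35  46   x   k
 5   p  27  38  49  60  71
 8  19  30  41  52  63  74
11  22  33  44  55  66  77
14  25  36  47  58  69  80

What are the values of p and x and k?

p = 16, x = 57, k = 68

Along each row the entries change by 11 per step; down each column they change by 3.
Row 3: from 5 at column 1, stepping by 11 to column 2 gives 16.
Row 2: from 2 at column 1, stepping by 11 to column 6 gives 57.
Row 2: from 2 at column 1, stepping by 11 to column 7 gives 68.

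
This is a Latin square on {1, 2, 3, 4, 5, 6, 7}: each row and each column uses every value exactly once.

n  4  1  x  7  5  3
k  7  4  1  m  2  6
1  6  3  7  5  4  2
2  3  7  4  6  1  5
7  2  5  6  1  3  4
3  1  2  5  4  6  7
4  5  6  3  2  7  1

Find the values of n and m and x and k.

n = 6, m = 3, x = 2, k = 5

Cell (1,4): column 4 already has {1, 3, 4, 5, 6, 7} → 2.
Cell (2,5): column 5 already has {1, 2, 4, 5, 6, 7} → 3.
At (row 2, col 1): row 2 already has {1, 2, 3, 4, 6, 7}, so the value is 5.
At (row 1, col 1): row 1 already has {1, 2, 3, 4, 5, 7}, so the value is 6.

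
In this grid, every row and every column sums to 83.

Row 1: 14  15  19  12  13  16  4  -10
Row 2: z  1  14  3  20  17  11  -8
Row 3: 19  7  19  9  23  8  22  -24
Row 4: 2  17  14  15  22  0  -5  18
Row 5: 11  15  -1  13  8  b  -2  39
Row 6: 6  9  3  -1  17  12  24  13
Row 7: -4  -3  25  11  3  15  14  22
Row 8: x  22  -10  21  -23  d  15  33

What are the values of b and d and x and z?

The known cells in row 2 total 58, leaving 83 − 58 = 25 for the blank.
The known cells in row 5 total 83, leaving 83 − 83 = 0 for the blank.
The known cells in column 1 total 73, leaving 83 − 73 = 10 for the blank.
The known cells in row 8 total 68, leaving 83 − 68 = 15 for the blank.

b = 0, d = 15, x = 10, z = 25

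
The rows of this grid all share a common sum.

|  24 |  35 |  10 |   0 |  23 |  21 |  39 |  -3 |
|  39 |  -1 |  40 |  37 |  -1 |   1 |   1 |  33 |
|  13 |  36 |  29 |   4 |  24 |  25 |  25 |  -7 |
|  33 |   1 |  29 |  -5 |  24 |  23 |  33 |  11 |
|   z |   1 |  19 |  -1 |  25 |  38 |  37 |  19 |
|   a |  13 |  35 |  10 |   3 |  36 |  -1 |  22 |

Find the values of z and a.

The complete rows each total 149.
Row 5 is missing 149 − 138 = 11 (since 1 + 19 − 1 + 25 + 38 + 37 + 19 = 138).
Row 6 is missing 149 − 118 = 31 (since 13 + 35 + 10 + 3 + 36 − 1 + 22 = 118).

z = 11, a = 31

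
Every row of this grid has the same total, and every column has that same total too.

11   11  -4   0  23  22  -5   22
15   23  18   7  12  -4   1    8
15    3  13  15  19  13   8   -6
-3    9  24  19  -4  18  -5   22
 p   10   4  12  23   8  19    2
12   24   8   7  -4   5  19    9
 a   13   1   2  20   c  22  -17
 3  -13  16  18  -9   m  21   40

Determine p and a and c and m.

p = 2, a = 25, c = 14, m = 4

Rows 1 and 2 both sum to 80, so that's the common total.
The known cells in row 8 total 76, leaving 80 − 76 = 4 for the blank.
The known cells in row 5 total 78, leaving 80 − 78 = 2 for the blank.
The known cells in column 6 total 66, leaving 80 − 66 = 14 for the blank.
The known cells in row 7 total 55, leaving 80 − 55 = 25 for the blank.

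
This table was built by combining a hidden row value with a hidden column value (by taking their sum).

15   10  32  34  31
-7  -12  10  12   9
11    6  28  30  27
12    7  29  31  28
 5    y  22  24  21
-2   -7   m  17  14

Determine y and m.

The difference between any two rows is the same in every column — this is an addition table with the headers hidden.
Row 5 minus row 1 is 5 − 15 = -10, so its entry in column 2 is 10 + (-10) = 0.
Row 6 minus row 1 is -2 − 15 = -17, so its entry in column 3 is 32 + (-17) = 15.

y = 0, m = 15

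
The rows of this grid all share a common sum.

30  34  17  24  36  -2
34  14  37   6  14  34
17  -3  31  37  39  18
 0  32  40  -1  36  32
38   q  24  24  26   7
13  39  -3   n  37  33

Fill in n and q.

n = 20, q = 20

Row 1 sums to 139 and so does row 3; that's the common total.
In row 6 the known cells total 119, leaving 139 − 119 = 20.
In row 5 the known cells total 119, leaving 139 − 119 = 20.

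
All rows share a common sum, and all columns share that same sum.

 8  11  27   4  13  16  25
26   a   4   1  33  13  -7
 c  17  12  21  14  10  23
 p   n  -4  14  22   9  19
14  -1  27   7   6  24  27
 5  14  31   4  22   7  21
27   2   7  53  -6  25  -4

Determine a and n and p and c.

Rows 1 and 5 both sum to 104, so that's the common total.
The known cells in row 2 total 70, leaving 104 − 70 = 34 for the blank.
The known cells in column 2 total 77, leaving 104 − 77 = 27 for the blank.
The known cells in row 3 total 97, leaving 104 − 97 = 7 for the blank.
The known cells in row 4 total 87, leaving 104 − 87 = 17 for the blank.

a = 34, n = 27, p = 17, c = 7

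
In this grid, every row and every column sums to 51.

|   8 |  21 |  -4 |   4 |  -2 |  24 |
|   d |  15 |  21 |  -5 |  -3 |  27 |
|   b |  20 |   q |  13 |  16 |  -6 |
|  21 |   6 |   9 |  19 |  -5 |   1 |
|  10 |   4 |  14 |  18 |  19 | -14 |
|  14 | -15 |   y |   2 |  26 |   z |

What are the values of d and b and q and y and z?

d = -4, b = 2, q = 6, y = 5, z = 19

Column 6: 24 + 27 − 6 + 1 − 14 = 32, so its missing entry is 51 − 32 = 19.
Row 2: 15 + 21 − 5 − 3 + 27 = 55, so its missing entry is 51 − 55 = -4.
Column 1: 8 − 4 + 21 + 10 + 14 = 49, so its missing entry is 51 − 49 = 2.
Row 3: 2 + 20 + 13 + 16 − 6 = 45, so its missing entry is 51 − 45 = 6.
Row 6: 14 − 15 + 2 + 26 + 19 = 46, so its missing entry is 51 − 46 = 5.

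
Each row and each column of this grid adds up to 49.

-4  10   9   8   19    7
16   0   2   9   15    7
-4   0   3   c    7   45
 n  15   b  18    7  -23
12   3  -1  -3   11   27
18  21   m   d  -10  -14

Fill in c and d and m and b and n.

Column 1 has -4 + 16 − 4 + 12 + 18 = 38; the blank must be 49 − 38 = 11.
Row 3 has -4 + 0 + 3 + 7 + 45 = 51; the blank must be 49 − 51 = -2.
Column 4 has 8 + 9 − 2 + 18 − 3 = 30; the blank must be 49 − 30 = 19.
Row 4 has 11 + 15 + 18 + 7 − 23 = 28; the blank must be 49 − 28 = 21.
Row 6 has 18 + 21 + 19 − 10 − 14 = 34; the blank must be 49 − 34 = 15.

c = -2, d = 19, m = 15, b = 21, n = 11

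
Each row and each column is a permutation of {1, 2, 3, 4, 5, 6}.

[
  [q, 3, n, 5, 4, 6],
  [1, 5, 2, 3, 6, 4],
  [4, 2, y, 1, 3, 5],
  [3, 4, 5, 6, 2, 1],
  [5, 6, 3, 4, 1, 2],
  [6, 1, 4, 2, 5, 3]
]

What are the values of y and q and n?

y = 6, q = 2, n = 1

For row 1, column 1: column 1 already has {1, 3, 4, 5, 6}; that leaves 2.
At (row 1, col 3): row 1 already has {2, 3, 4, 5, 6}, so the value is 1.
For row 3, column 3: row 3 already has {1, 2, 3, 4, 5}; that leaves 6.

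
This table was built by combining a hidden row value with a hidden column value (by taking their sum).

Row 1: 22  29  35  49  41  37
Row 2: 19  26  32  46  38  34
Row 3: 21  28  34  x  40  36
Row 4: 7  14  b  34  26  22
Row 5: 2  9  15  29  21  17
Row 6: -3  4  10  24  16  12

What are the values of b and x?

The difference between any two rows is the same in every column — this is an addition table with the headers hidden.
Row 4 minus row 1 is 7 − 22 = -15, so its entry in column 3 is 35 + (-15) = 20.
Row 3 minus row 1 is 21 − 22 = -1, so its entry in column 4 is 49 + (-1) = 48.

b = 20, x = 48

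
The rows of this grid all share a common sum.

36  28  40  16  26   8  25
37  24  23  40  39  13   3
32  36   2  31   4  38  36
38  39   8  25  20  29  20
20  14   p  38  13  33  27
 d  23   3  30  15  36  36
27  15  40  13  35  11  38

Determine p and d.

Rows 3 and 7 both add up to 179, so every row sums to 179.
Row 5: 20 + 14 + 38 + 13 + 33 + 27 = 145, so the missing entry is 179 − 145 = 34.
Row 6: 23 + 3 + 30 + 15 + 36 + 36 = 143, so the missing entry is 179 − 143 = 36.

p = 34, d = 36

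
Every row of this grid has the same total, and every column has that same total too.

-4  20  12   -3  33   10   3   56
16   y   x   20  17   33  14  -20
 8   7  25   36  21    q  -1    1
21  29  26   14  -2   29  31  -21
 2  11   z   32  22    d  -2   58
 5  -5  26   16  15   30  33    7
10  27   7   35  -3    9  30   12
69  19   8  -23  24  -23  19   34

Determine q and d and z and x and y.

q = 30, d = 9, z = -5, x = 28, y = 19

Rows 1 and 4 both sum to 127, so that's the common total.
Column 2: 20 + 7 + 29 + 11 − 5 + 27 + 19 = 108, so its missing entry is 127 − 108 = 19.
Row 2: 16 + 19 + 20 + 17 + 33 + 14 − 20 = 99, so its missing entry is 127 − 99 = 28.
Column 3: 12 + 28 + 25 + 26 + 26 + 7 + 8 = 132, so its missing entry is 127 − 132 = -5.
Row 5: 2 + 11 − 5 + 32 + 22 − 2 + 58 = 118, so its missing entry is 127 − 118 = 9.
Row 3: 8 + 7 + 25 + 36 + 21 − 1 + 1 = 97, so its missing entry is 127 − 97 = 30.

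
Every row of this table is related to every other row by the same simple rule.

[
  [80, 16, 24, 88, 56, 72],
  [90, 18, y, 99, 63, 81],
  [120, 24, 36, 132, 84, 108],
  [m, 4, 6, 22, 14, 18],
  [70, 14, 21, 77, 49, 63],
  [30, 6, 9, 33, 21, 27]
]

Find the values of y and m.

Each row is a constant multiple of every other row — this is a multiplication table with the headers hidden.
Row 2 is 63/56 = 9/8 times row 1, so its entry in column 3 is 24 × 9/8 = 27.
Row 4 is 14/56 = 1/4 times row 1, so its entry in column 1 is 80 × 1/4 = 20.

y = 27, m = 20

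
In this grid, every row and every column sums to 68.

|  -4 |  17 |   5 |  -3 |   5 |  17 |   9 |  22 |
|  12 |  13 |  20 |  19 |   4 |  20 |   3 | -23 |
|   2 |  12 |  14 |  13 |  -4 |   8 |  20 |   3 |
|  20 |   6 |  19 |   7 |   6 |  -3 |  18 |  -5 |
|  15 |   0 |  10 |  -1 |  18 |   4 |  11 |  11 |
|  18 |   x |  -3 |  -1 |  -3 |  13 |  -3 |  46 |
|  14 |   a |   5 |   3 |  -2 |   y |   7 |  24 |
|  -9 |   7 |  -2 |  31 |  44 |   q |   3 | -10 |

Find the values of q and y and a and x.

Row 8 has -9 + 7 − 2 + 31 + 44 + 3 − 10 = 64; the blank must be 68 − 64 = 4.
Row 6 has 18 − 3 − 1 − 3 + 13 − 3 + 46 = 67; the blank must be 68 − 67 = 1.
Column 2 has 17 + 13 + 12 + 6 + 0 + 1 + 7 = 56; the blank must be 68 − 56 = 12.
Row 7 has 14 + 12 + 5 + 3 − 2 + 7 + 24 = 63; the blank must be 68 − 63 = 5.

q = 4, y = 5, a = 12, x = 1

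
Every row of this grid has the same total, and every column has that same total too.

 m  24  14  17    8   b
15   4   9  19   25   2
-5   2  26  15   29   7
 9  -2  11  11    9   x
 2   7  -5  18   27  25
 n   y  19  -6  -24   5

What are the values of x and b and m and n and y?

Rows 2 and 3 both sum to 74, so that's the common total.
Column 2: 24 + 4 + 2 − 2 + 7 = 35, so its missing entry is 74 − 35 = 39.
Row 6: 39 + 19 − 6 − 24 + 5 = 33, so its missing entry is 74 − 33 = 41.
Column 1: 15 − 5 + 9 + 2 + 41 = 62, so its missing entry is 74 − 62 = 12.
Row 1: 12 + 24 + 14 + 17 + 8 = 75, so its missing entry is 74 − 75 = -1.
Row 4: 9 − 2 + 11 + 11 + 9 = 38, so its missing entry is 74 − 38 = 36.

x = 36, b = -1, m = 12, n = 41, y = 39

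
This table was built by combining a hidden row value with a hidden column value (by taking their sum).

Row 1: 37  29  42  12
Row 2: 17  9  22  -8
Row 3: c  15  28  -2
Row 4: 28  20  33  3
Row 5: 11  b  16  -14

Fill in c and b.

The difference between any two rows is the same in every column — this is an addition table with the headers hidden.
Row 3 minus row 1 is 28 − 42 = -14, so its entry in column 1 is 37 + (-14) = 23.
Row 5 minus row 1 is 16 − 42 = -26, so its entry in column 2 is 29 + (-26) = 3.

c = 23, b = 3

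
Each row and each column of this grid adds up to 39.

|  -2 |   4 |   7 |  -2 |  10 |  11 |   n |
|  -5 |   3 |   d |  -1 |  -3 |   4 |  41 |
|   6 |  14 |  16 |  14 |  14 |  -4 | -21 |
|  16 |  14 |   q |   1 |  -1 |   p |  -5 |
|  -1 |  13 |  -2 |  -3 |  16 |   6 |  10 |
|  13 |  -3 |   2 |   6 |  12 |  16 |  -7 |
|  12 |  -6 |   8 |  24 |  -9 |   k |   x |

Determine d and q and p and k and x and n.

The known cells in row 2 total 39, leaving 39 − 39 = 0 for the blank.
The known cells in row 1 total 28, leaving 39 − 28 = 11 for the blank.
The known cells in column 7 total 29, leaving 39 − 29 = 10 for the blank.
The known cells in row 7 total 39, leaving 39 − 39 = 0 for the blank.
The known cells in column 3 total 31, leaving 39 − 31 = 8 for the blank.
The known cells in row 4 total 33, leaving 39 − 33 = 6 for the blank.

d = 0, q = 8, p = 6, k = 0, x = 10, n = 11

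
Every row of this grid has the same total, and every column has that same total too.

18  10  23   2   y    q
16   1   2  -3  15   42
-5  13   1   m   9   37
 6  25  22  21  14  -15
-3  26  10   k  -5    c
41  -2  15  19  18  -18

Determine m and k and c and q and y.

m = 18, k = 16, c = 29, q = -2, y = 22

Rows 2 and 4 both sum to 73, so that's the common total.
The known cells in column 5 total 51, leaving 73 − 51 = 22 for the blank.
The known cells in row 3 total 55, leaving 73 − 55 = 18 for the blank.
The known cells in column 4 total 57, leaving 73 − 57 = 16 for the blank.
The known cells in row 5 total 44, leaving 73 − 44 = 29 for the blank.
The known cells in row 1 total 75, leaving 73 − 75 = -2 for the blank.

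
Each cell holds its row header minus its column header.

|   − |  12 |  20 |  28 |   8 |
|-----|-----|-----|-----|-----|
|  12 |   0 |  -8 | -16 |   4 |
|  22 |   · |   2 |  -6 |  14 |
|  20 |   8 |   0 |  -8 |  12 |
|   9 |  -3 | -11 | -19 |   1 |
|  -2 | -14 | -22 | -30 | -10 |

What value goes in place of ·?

10

22 − 12 = 10.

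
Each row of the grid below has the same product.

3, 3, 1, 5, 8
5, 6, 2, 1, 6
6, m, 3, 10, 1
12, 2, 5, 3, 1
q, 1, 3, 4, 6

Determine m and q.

m = 2, q = 5

Rows 1 and 2 each multiply to 360, so every row has product 360.
Row 3: 6×3×10×1 = 180, so the missing entry is 360 ÷ 180 = 2.
Row 5: 1×3×4×6 = 72, so the missing entry is 360 ÷ 72 = 5.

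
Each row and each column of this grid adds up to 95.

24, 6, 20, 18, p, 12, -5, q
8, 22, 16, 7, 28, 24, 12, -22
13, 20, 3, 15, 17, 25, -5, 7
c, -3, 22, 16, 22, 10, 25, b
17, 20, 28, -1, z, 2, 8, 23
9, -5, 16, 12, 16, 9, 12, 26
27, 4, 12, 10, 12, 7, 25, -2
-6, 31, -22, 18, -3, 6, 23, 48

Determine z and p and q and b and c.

z = -2, p = 5, q = 15, b = 0, c = 3

Row 5 has 17 + 20 + 28 − 1 + 2 + 8 + 23 = 97; the blank must be 95 − 97 = -2.
Column 5 has 28 + 17 + 22 − 2 + 16 + 12 − 3 = 90; the blank must be 95 − 90 = 5.
Row 1 has 24 + 6 + 20 + 18 + 5 + 12 − 5 = 80; the blank must be 95 − 80 = 15.
Column 8 has 15 − 22 + 7 + 23 + 26 − 2 + 48 = 95; the blank must be 95 − 95 = 0.
Row 4 has -3 + 22 + 16 + 22 + 10 + 25 + 0 = 92; the blank must be 95 − 92 = 3.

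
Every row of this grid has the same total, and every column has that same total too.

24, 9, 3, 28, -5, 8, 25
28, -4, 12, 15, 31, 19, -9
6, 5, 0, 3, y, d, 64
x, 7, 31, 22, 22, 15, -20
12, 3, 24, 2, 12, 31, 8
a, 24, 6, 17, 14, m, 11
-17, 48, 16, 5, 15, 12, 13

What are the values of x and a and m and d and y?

Rows 1 and 2 both sum to 92, so that's the common total.
Column 5 has -5 + 31 + 22 + 12 + 14 + 15 = 89; the blank must be 92 − 89 = 3.
Row 4 has 7 + 31 + 22 + 22 + 15 − 20 = 77; the blank must be 92 − 77 = 15.
Column 1 has 24 + 28 + 6 + 15 + 12 − 17 = 68; the blank must be 92 − 68 = 24.
Row 6 has 24 + 24 + 6 + 17 + 14 + 11 = 96; the blank must be 92 − 96 = -4.
Row 3 has 6 + 5 + 0 + 3 + 3 + 64 = 81; the blank must be 92 − 81 = 11.

x = 15, a = 24, m = -4, d = 11, y = 3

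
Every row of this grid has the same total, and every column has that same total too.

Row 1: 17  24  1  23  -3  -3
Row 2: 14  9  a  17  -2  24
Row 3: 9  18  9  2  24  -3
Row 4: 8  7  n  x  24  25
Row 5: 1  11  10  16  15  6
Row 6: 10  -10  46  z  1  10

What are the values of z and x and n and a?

z = 2, x = -1, n = -4, a = -3

Rows 1 and 3 both sum to 59, so that's the common total.
Row 6 has 10 − 10 + 46 + 1 + 10 = 57; the blank must be 59 − 57 = 2.
Row 2 has 14 + 9 + 17 − 2 + 24 = 62; the blank must be 59 − 62 = -3.
Column 3 has 1 − 3 + 9 + 10 + 46 = 63; the blank must be 59 − 63 = -4.
Row 4 has 8 + 7 − 4 + 24 + 25 = 60; the blank must be 59 − 60 = -1.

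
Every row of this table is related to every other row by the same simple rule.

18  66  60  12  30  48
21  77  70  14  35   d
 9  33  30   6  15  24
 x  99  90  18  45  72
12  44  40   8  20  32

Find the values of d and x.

d = 56, x = 27

Each row is a constant multiple of every other row — this is a multiplication table with the headers hidden.
Row 2 is 70/60 = 7/6 times row 1, so its entry in column 6 is 48 × 7/6 = 56.
Row 4 is 90/60 = 3/2 times row 1, so its entry in column 1 is 18 × 3/2 = 27.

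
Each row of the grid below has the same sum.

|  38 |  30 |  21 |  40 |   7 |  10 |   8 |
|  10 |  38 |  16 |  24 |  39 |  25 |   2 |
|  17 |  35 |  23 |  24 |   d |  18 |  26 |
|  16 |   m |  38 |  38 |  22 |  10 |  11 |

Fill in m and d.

Rows 1 and 2 both add up to 154, so every row sums to 154.
Row 4: 16 + 38 + 38 + 22 + 10 + 11 = 135, so the missing entry is 154 − 135 = 19.
Row 3: 17 + 35 + 23 + 24 + 18 + 26 = 143, so the missing entry is 154 − 143 = 11.

m = 19, d = 11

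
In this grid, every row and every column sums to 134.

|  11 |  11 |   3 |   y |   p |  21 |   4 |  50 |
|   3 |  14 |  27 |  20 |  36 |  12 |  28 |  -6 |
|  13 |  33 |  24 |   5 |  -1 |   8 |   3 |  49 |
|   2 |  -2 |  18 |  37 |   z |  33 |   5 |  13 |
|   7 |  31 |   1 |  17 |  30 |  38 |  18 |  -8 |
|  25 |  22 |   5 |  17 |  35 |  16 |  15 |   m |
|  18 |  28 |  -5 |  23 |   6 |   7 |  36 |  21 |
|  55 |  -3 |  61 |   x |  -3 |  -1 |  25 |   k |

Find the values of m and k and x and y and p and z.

m = -1, k = 16, x = -16, y = 31, p = 3, z = 28

Row 4: 2 − 2 + 18 + 37 + 33 + 5 + 13 = 106, so its missing entry is 134 − 106 = 28.
Column 5: 36 − 1 + 28 + 30 + 35 + 6 − 3 = 131, so its missing entry is 134 − 131 = 3.
Row 1: 11 + 11 + 3 + 3 + 21 + 4 + 50 = 103, so its missing entry is 134 − 103 = 31.
Row 6: 25 + 22 + 5 + 17 + 35 + 16 + 15 = 135, so its missing entry is 134 − 135 = -1.
Column 8: 50 − 6 + 49 + 13 − 8 − 1 + 21 = 118, so its missing entry is 134 − 118 = 16.
Row 8: 55 − 3 + 61 − 3 − 1 + 25 + 16 = 150, so its missing entry is 134 − 150 = -16.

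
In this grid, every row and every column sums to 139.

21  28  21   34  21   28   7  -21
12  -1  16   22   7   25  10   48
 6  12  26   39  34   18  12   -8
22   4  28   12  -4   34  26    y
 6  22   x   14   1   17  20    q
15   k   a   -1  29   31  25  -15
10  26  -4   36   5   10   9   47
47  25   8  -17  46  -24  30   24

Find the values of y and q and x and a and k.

y = 17, q = 47, x = 12, a = 32, k = 23

The known cells in row 4 total 122, leaving 139 − 122 = 17 for the blank.
The known cells in column 2 total 116, leaving 139 − 116 = 23 for the blank.
The known cells in column 8 total 92, leaving 139 − 92 = 47 for the blank.
The known cells in row 5 total 127, leaving 139 − 127 = 12 for the blank.
The known cells in row 6 total 107, leaving 139 − 107 = 32 for the blank.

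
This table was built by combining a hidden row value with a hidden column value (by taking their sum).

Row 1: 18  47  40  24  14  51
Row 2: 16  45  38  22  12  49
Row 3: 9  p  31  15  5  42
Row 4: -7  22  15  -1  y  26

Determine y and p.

y = -11, p = 38

The difference between any two rows is the same in every column — this is an addition table with the headers hidden.
Row 4 minus row 1 is -1 − 24 = -25, so its entry in column 5 is 14 + (-25) = -11.
Row 3 minus row 1 is 15 − 24 = -9, so its entry in column 2 is 47 + (-9) = 38.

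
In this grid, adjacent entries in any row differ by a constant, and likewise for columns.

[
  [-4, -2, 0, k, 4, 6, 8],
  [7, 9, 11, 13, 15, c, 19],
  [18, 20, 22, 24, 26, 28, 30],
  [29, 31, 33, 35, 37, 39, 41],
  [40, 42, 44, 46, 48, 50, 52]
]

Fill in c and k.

Along each row the entries change by 2 per step; down each column they change by 11.
Row 2: from 7 at column 1, stepping by 2 to column 6 gives 17.
Row 1: from -4 at column 1, stepping by 2 to column 4 gives 2.

c = 17, k = 2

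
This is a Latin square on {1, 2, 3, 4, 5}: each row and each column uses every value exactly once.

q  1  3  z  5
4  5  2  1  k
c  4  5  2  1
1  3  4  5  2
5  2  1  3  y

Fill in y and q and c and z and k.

Cell (5,5): row 5 already has {1, 2, 3, 5} → 4.
At (row 1, col 4): column 4 already has {1, 2, 3, 5}, so the value is 4.
For row 1, column 1: row 1 already has {1, 3, 4, 5}; that leaves 2.
For row 3, column 1: row 3 already has {1, 2, 4, 5}; that leaves 3.
For row 2, column 5: row 2 already has {1, 2, 4, 5}; that leaves 3.

y = 4, q = 2, c = 3, z = 4, k = 3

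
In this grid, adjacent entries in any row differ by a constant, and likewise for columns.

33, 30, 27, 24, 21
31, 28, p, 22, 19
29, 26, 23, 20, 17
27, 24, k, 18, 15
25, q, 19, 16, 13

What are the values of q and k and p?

q = 22, k = 21, p = 25

Along each row the entries change by -3 per step; down each column they change by -2.
Row 5: from 25 at column 1, stepping by -3 to column 2 gives 22.
Row 4: from 27 at column 1, stepping by -3 to column 3 gives 21.
Row 2: from 31 at column 1, stepping by -3 to column 3 gives 25.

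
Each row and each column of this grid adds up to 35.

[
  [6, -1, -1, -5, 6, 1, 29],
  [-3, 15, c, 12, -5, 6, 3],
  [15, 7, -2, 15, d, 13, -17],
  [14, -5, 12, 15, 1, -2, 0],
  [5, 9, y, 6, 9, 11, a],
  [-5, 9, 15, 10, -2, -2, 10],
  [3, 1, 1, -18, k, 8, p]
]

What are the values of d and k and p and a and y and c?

d = 4, k = 22, p = 18, a = -8, y = 3, c = 7

The known cells in row 3 total 31, leaving 35 − 31 = 4 for the blank.
The known cells in row 2 total 28, leaving 35 − 28 = 7 for the blank.
The known cells in column 5 total 13, leaving 35 − 13 = 22 for the blank.
The known cells in column 3 total 32, leaving 35 − 32 = 3 for the blank.
The known cells in row 5 total 43, leaving 35 − 43 = -8 for the blank.
The known cells in row 7 total 17, leaving 35 − 17 = 18 for the blank.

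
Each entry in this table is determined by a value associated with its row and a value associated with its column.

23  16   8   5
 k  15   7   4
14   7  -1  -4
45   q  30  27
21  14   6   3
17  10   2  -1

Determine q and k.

q = 38, k = 22

The difference between any two rows is the same in every column — this is an addition table with the headers hidden.
Row 4 minus row 1 is 30 − 8 = 22, so its entry in column 2 is 16 + 22 = 38.
Row 2 minus row 1 is 7 − 8 = -1, so its entry in column 1 is 23 + (-1) = 22.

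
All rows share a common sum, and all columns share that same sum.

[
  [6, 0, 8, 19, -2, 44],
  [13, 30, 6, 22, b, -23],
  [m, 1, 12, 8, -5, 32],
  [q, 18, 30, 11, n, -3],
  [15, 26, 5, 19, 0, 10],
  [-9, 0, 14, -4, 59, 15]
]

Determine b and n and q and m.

Rows 1 and 5 both sum to 75, so that's the common total.
Row 3: 1 + 12 + 8 − 5 + 32 = 48, so its missing entry is 75 − 48 = 27.
Row 2: 13 + 30 + 6 + 22 − 23 = 48, so its missing entry is 75 − 48 = 27.
Column 5: -2 + 27 − 5 + 0 + 59 = 79, so its missing entry is 75 − 79 = -4.
Row 4: 18 + 30 + 11 − 4 − 3 = 52, so its missing entry is 75 − 52 = 23.

b = 27, n = -4, q = 23, m = 27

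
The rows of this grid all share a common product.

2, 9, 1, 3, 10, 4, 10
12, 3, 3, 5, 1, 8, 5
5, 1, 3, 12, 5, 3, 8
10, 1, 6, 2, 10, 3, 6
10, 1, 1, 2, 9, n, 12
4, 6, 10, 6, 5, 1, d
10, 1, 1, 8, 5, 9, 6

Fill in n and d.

n = 10, d = 3

Rows 1 and 4 each multiply to 21600, so every row has product 21600.
Row 5: 10×1×1×2×9×12 = 2160, so the missing entry is 21600 ÷ 2160 = 10.
Row 6: 4×6×10×6×5×1 = 7200, so the missing entry is 21600 ÷ 7200 = 3.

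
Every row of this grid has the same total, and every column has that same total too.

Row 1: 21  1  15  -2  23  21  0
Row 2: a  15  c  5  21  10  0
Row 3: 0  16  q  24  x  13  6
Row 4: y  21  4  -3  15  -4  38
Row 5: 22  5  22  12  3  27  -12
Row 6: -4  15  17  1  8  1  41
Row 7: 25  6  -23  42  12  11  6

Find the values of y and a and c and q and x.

y = 8, a = 7, c = 21, q = 23, x = -3

Rows 1 and 5 both sum to 79, so that's the common total.
Column 5 has 23 + 21 + 15 + 3 + 8 + 12 = 82; the blank must be 79 − 82 = -3.
Row 4 has 21 + 4 − 3 + 15 − 4 + 38 = 71; the blank must be 79 − 71 = 8.
Row 3 has 0 + 16 + 24 − 3 + 13 + 6 = 56; the blank must be 79 − 56 = 23.
Column 3 has 15 + 23 + 4 + 22 + 17 − 23 = 58; the blank must be 79 − 58 = 21.
Row 2 has 15 + 21 + 5 + 21 + 10 + 0 = 72; the blank must be 79 − 72 = 7.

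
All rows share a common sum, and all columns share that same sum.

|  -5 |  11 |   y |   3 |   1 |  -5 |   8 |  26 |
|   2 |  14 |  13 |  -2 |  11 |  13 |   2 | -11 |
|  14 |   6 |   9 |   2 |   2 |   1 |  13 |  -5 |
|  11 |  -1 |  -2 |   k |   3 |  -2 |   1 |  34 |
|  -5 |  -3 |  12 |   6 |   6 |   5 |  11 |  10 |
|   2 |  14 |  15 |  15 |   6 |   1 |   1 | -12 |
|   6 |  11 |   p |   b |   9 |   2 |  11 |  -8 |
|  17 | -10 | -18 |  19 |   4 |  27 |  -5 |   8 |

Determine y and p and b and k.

y = 3, p = 10, b = 1, k = -2

Rows 2 and 3 both sum to 42, so that's the common total.
Row 1 has -5 + 11 + 3 + 1 − 5 + 8 + 26 = 39; the blank must be 42 − 39 = 3.
Column 3 has 3 + 13 + 9 − 2 + 12 + 15 − 18 = 32; the blank must be 42 − 32 = 10.
Row 7 has 6 + 11 + 10 + 9 + 2 + 11 − 8 = 41; the blank must be 42 − 41 = 1.
Row 4 has 11 − 1 − 2 + 3 − 2 + 1 + 34 = 44; the blank must be 42 − 44 = -2.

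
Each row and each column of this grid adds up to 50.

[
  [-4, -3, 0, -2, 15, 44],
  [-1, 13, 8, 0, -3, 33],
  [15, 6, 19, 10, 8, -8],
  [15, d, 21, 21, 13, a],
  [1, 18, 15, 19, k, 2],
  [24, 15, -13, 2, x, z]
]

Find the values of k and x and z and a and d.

The known cells in row 5 total 55, leaving 50 − 55 = -5 for the blank.
The known cells in column 2 total 49, leaving 50 − 49 = 1 for the blank.
The known cells in column 5 total 28, leaving 50 − 28 = 22 for the blank.
The known cells in row 6 total 50, leaving 50 − 50 = 0 for the blank.
The known cells in row 4 total 71, leaving 50 − 71 = -21 for the blank.

k = -5, x = 22, z = 0, a = -21, d = 1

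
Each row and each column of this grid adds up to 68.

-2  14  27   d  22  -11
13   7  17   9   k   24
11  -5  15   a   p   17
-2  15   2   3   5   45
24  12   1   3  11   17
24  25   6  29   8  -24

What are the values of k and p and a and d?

k = -2, p = 24, a = 6, d = 18

The known cells in row 1 total 50, leaving 68 − 50 = 18 for the blank.
The known cells in column 4 total 62, leaving 68 − 62 = 6 for the blank.
The known cells in row 3 total 44, leaving 68 − 44 = 24 for the blank.
The known cells in row 2 total 70, leaving 68 − 70 = -2 for the blank.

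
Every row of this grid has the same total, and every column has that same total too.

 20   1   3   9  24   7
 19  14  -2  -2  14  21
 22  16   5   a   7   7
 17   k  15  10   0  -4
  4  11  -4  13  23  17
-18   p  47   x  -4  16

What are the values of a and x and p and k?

a = 7, x = 27, p = -4, k = 26

Rows 1 and 2 both sum to 64, so that's the common total.
Row 3: 22 + 16 + 5 + 7 + 7 = 57, so its missing entry is 64 − 57 = 7.
Row 4: 17 + 15 + 10 + 0 − 4 = 38, so its missing entry is 64 − 38 = 26.
Column 4: 9 − 2 + 7 + 10 + 13 = 37, so its missing entry is 64 − 37 = 27.
Row 6: -18 + 47 + 27 − 4 + 16 = 68, so its missing entry is 64 − 68 = -4.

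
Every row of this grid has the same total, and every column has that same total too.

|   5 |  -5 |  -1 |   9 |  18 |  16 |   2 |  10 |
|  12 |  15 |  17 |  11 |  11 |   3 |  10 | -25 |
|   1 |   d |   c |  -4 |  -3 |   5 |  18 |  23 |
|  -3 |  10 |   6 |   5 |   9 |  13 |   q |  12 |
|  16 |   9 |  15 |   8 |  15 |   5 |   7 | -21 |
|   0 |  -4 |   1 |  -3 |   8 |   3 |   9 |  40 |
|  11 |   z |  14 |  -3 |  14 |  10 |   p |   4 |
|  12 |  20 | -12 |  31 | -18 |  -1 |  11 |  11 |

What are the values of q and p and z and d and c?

q = 2, p = -5, z = 9, d = 0, c = 14

Rows 1 and 2 both sum to 54, so that's the common total.
Row 4: -3 + 10 + 6 + 5 + 9 + 13 + 12 = 52, so its missing entry is 54 − 52 = 2.
Column 3: -1 + 17 + 6 + 15 + 1 + 14 − 12 = 40, so its missing entry is 54 − 40 = 14.
Row 3: 1 + 14 − 4 − 3 + 5 + 18 + 23 = 54, so its missing entry is 54 − 54 = 0.
Column 2: -5 + 15 + 0 + 10 + 9 − 4 + 20 = 45, so its missing entry is 54 − 45 = 9.
Row 7: 11 + 9 + 14 − 3 + 14 + 10 + 4 = 59, so its missing entry is 54 − 59 = -5.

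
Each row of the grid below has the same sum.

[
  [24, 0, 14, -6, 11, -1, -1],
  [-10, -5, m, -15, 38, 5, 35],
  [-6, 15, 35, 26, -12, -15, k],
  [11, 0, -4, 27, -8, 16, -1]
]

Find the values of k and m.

The complete rows each total 41.
Row 3 is missing 41 − 43 = -2 (since -6 + 15 + 35 + 26 − 12 − 15 = 43).
Row 2 is missing 41 − 48 = -7 (since -10 − 5 − 15 + 38 + 5 + 35 = 48).

k = -2, m = -7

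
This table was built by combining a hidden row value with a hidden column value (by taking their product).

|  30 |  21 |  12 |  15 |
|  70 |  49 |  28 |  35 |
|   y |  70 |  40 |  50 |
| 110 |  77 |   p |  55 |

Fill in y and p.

Each row is a constant multiple of every other row — this is a multiplication table with the headers hidden.
Row 3 is 50/15 = 10/3 times row 1, so its entry in column 1 is 30 × 10/3 = 100.
Row 4 is 55/15 = 11/3 times row 1, so its entry in column 3 is 12 × 11/3 = 44.

y = 100, p = 44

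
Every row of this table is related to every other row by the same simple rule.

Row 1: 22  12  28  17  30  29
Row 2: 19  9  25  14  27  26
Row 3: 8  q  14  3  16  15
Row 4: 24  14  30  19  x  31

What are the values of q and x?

The difference between any two rows is the same in every column — this is an addition table with the headers hidden.
Row 3 minus row 1 is 15 − 29 = -14, so its entry in column 2 is 12 + (-14) = -2.
Row 4 minus row 1 is 31 − 29 = 2, so its entry in column 5 is 30 + 2 = 32.

q = -2, x = 32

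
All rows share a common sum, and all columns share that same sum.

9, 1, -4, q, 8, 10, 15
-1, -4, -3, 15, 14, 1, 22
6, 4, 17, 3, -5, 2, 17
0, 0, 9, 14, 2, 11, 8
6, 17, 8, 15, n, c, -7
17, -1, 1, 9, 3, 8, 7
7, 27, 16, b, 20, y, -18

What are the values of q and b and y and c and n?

Rows 2 and 3 both sum to 44, so that's the common total.
Column 5: 8 + 14 − 5 + 2 + 3 + 20 = 42, so its missing entry is 44 − 42 = 2.
Row 1: 9 + 1 − 4 + 8 + 10 + 15 = 39, so its missing entry is 44 − 39 = 5.
Row 5: 6 + 17 + 8 + 15 + 2 − 7 = 41, so its missing entry is 44 − 41 = 3.
Column 6: 10 + 1 + 2 + 11 + 3 + 8 = 35, so its missing entry is 44 − 35 = 9.
Row 7: 7 + 27 + 16 + 20 + 9 − 18 = 61, so its missing entry is 44 − 61 = -17.

q = 5, b = -17, y = 9, c = 3, n = 2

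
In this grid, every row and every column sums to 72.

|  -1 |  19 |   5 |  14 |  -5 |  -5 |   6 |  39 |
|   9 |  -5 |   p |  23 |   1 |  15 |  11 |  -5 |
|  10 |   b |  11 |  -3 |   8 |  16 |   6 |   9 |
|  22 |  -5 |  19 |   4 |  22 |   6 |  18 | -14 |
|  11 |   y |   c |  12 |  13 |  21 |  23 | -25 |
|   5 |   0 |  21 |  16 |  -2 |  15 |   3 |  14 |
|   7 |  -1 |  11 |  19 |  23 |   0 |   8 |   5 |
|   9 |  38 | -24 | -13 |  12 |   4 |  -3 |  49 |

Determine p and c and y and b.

p = 23, c = 6, y = 11, b = 15

The known cells in row 2 total 49, leaving 72 − 49 = 23 for the blank.
The known cells in row 3 total 57, leaving 72 − 57 = 15 for the blank.
The known cells in column 2 total 61, leaving 72 − 61 = 11 for the blank.
The known cells in row 5 total 66, leaving 72 − 66 = 6 for the blank.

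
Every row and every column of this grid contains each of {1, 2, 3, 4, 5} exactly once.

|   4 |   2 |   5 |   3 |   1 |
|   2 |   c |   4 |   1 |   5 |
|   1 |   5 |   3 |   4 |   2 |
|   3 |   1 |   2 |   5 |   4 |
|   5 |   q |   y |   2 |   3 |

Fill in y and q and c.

Cell (2,2): row 2 already has {1, 2, 4, 5} → 3.
For row 5, column 2: column 2 already has {1, 2, 3, 5}; that leaves 4.
At (row 5, col 3): row 5 already has {2, 3, 4, 5}, so the value is 1.

y = 1, q = 4, c = 3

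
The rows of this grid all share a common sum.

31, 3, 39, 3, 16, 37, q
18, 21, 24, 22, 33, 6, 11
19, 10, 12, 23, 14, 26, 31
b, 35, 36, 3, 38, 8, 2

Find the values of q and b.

q = 6, b = 13

The complete rows each total 135.
Row 1 is missing 135 − 129 = 6 (since 31 + 3 + 39 + 3 + 16 + 37 = 129).
Row 4 is missing 135 − 122 = 13 (since 35 + 36 + 3 + 38 + 8 + 2 = 122).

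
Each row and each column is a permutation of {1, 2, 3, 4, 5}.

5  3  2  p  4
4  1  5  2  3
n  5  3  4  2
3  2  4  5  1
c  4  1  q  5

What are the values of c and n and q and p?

c = 2, n = 1, q = 3, p = 1

At (row 1, col 4): row 1 already has {2, 3, 4, 5}, so the value is 1.
Cell (3,1): row 3 already has {2, 3, 4, 5} → 1.
At (row 5, col 1): column 1 already has {1, 3, 4, 5}, so the value is 2.
Cell (5,4): row 5 already has {1, 2, 4, 5} → 3.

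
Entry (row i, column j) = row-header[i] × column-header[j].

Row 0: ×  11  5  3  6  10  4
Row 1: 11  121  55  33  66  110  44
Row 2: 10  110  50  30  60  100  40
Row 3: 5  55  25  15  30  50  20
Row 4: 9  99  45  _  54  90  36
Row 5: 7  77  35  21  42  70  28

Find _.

27

9 × 3 = 27.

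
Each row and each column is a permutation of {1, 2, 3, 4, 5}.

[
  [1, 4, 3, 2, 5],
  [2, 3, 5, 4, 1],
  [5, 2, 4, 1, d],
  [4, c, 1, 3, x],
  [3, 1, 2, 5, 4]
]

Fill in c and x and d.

For row 4, column 2: column 2 already has {1, 2, 3, 4}; that leaves 5.
For row 3, column 5: row 3 already has {1, 2, 4, 5}; that leaves 3.
Cell (4,5): row 4 already has {1, 3, 4, 5} → 2.

c = 5, x = 2, d = 3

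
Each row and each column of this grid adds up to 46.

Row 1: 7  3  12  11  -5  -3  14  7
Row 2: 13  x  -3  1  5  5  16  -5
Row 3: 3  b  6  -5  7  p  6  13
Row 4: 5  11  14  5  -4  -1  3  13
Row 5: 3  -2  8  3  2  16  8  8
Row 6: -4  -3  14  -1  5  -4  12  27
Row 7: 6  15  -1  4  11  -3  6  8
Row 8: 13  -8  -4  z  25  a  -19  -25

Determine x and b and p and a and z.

x = 14, b = 16, p = 0, a = 36, z = 28

Row 2 has 13 − 3 + 1 + 5 + 5 + 16 − 5 = 32; the blank must be 46 − 32 = 14.
Column 2 has 3 + 14 + 11 − 2 − 3 + 15 − 8 = 30; the blank must be 46 − 30 = 16.
Column 4 has 11 + 1 − 5 + 5 + 3 − 1 + 4 = 18; the blank must be 46 − 18 = 28.
Row 8 has 13 − 8 − 4 + 28 + 25 − 19 − 25 = 10; the blank must be 46 − 10 = 36.
Row 3 has 3 + 16 + 6 − 5 + 7 + 6 + 13 = 46; the blank must be 46 − 46 = 0.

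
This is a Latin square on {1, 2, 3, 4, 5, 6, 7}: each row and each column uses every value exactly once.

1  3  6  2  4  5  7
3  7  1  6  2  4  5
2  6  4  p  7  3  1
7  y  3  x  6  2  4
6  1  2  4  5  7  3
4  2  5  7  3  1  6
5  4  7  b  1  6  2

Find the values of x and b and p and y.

x = 1, b = 3, p = 5, y = 5

Cell (4,2): column 2 already has {1, 2, 3, 4, 6, 7} → 5.
At (row 4, col 4): row 4 already has {2, 3, 4, 5, 6, 7}, so the value is 1.
At (row 3, col 4): row 3 already has {1, 2, 3, 4, 6, 7}, so the value is 5.
For row 7, column 4: row 7 already has {1, 2, 4, 5, 6, 7}; that leaves 3.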